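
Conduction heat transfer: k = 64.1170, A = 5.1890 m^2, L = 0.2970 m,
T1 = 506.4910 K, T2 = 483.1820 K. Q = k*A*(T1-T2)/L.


dT = 23.3090 K
Q = 64.1170 * 5.1890 * 23.3090 / 0.2970 = 26111.0332 W

26111.0332 W


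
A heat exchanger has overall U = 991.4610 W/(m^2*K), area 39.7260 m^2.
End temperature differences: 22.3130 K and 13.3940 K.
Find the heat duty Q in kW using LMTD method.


LMTD = 17.4758 K
Q = 991.4610 * 39.7260 * 17.4758 = 688315.8608 W = 688.3159 kW

688.3159 kW


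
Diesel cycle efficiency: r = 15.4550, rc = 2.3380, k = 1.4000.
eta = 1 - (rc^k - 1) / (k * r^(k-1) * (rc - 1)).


r^(k-1) = 2.9897
rc^k = 3.2838
eta = 0.5922 = 59.2193%

59.2193%


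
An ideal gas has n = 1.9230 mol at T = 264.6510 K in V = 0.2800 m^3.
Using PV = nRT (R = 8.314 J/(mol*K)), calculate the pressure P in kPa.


P = nRT/V = 1.9230 * 8.314 * 264.6510 / 0.2800
= 4231.1931 / 0.2800 = 15111.4039 Pa = 15.1114 kPa

15.1114 kPa


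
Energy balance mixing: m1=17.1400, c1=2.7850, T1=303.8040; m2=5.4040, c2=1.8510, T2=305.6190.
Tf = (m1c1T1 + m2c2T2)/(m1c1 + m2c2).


num = 17559.1005
den = 57.7377
Tf = 304.1184 K

304.1184 K


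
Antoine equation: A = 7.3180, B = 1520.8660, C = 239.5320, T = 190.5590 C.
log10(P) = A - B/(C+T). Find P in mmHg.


C+T = 430.0910
B/(C+T) = 3.5361
log10(P) = 7.3180 - 3.5361 = 3.7819
P = 10^3.7819 = 6051.3277 mmHg

6051.3277 mmHg


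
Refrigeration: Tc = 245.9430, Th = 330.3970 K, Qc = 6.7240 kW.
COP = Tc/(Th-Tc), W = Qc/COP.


COP = 245.9430 / 84.4540 = 2.9122
W = 6.7240 / 2.9122 = 2.3089 kW

COP = 2.9122, W = 2.3089 kW


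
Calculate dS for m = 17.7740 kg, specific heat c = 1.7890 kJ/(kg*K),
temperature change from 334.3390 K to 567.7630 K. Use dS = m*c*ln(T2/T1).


T2/T1 = 1.6982
ln(T2/T1) = 0.5295
dS = 17.7740 * 1.7890 * 0.5295 = 16.8384 kJ/K

16.8384 kJ/K


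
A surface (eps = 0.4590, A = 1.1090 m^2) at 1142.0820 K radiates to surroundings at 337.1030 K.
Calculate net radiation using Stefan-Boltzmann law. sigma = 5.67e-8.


T^4 = 1.7013e+12
Tsurr^4 = 1.2914e+10
Q = 0.4590 * 5.67e-8 * 1.1090 * 1.6884e+12 = 48731.2352 W

48731.2352 W


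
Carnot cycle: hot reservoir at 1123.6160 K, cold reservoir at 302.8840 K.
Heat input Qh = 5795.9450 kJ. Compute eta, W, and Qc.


eta = 1 - 302.8840/1123.6160 = 0.7304
W = 0.7304 * 5795.9450 = 4233.5794 kJ
Qc = 5795.9450 - 4233.5794 = 1562.3656 kJ

eta = 73.0438%, W = 4233.5794 kJ, Qc = 1562.3656 kJ


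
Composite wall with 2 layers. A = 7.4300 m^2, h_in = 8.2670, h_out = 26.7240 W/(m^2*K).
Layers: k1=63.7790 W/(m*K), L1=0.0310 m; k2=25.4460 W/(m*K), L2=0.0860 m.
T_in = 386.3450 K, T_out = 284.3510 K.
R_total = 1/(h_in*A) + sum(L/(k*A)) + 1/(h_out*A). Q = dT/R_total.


R_conv_in = 1/(8.2670*7.4300) = 0.0163
R_1 = 0.0310/(63.7790*7.4300) = 6.5418e-05
R_2 = 0.0860/(25.4460*7.4300) = 0.0005
R_conv_out = 1/(26.7240*7.4300) = 0.0050
R_total = 0.0218 K/W
Q = 101.9940 / 0.0218 = 4670.7178 W

R_total = 0.0218 K/W, Q = 4670.7178 W


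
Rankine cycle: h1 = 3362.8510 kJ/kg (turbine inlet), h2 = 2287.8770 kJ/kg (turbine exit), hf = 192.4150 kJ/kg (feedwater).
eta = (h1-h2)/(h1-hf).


W = 1074.9740 kJ/kg
Q_in = 3170.4360 kJ/kg
eta = 0.3391 = 33.9062%

eta = 33.9062%


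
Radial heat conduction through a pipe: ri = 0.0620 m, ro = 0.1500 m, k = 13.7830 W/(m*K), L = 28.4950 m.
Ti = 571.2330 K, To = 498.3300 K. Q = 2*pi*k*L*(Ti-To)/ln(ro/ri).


dT = 72.9030 K
ln(ro/ri) = 0.8835
Q = 2*pi*13.7830*28.4950*72.9030 / 0.8835 = 203624.8068 W

203624.8068 W


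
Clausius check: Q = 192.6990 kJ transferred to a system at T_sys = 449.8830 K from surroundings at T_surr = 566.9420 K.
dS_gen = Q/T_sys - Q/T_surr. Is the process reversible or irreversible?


dS_sys = 192.6990/449.8830 = 0.4283 kJ/K
dS_surr = -192.6990/566.9420 = -0.3399 kJ/K
dS_gen = 0.4283 - 0.3399 = 0.0884 kJ/K (irreversible)

dS_gen = 0.0884 kJ/K, irreversible


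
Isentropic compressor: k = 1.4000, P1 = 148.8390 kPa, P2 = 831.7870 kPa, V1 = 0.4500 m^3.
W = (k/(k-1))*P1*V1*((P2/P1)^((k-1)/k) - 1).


(k-1)/k = 0.2857
(P2/P1)^exp = 1.6350
W = 3.5000 * 148.8390 * 0.4500 * (1.6350 - 1) = 148.8534 kJ

148.8534 kJ


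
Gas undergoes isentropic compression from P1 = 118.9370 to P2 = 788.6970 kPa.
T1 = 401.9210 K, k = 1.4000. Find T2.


(k-1)/k = 0.2857
(P2/P1)^exp = 1.7169
T2 = 401.9210 * 1.7169 = 690.0517 K

690.0517 K


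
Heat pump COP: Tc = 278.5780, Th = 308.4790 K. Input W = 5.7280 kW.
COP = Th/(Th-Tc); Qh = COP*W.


COP = 308.4790 / 29.9010 = 10.3167
Qh = 10.3167 * 5.7280 = 59.0939 kW

COP = 10.3167, Qh = 59.0939 kW


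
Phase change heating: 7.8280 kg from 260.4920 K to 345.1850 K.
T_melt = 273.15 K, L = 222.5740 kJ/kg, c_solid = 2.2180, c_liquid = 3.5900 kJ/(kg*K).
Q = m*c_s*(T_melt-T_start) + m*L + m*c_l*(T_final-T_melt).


Q1 (sensible, solid) = 7.8280 * 2.2180 * 12.6580 = 219.7746 kJ
Q2 (latent) = 7.8280 * 222.5740 = 1742.3093 kJ
Q3 (sensible, liquid) = 7.8280 * 3.5900 * 72.0350 = 2024.3650 kJ
Q_total = 3986.4489 kJ

3986.4489 kJ


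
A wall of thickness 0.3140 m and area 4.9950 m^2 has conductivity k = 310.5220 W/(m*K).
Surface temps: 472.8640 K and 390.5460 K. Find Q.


dT = 82.3180 K
Q = 310.5220 * 4.9950 * 82.3180 / 0.3140 = 406624.0198 W

406624.0198 W


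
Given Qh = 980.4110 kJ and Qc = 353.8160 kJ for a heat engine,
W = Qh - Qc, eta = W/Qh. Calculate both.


W = 980.4110 - 353.8160 = 626.5950 kJ
eta = 626.5950 / 980.4110 = 0.6391 = 63.9115%

W = 626.5950 kJ, eta = 63.9115%


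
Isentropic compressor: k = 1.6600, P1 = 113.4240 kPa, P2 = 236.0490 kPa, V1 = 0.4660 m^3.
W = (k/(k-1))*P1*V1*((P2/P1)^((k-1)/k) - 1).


(k-1)/k = 0.3976
(P2/P1)^exp = 1.3383
W = 2.5152 * 113.4240 * 0.4660 * (1.3383 - 1) = 44.9729 kJ

44.9729 kJ


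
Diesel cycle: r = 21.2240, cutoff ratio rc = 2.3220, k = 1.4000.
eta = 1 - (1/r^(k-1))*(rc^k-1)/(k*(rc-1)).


r^(k-1) = 3.3941
rc^k = 3.2524
eta = 0.6414 = 64.1442%

64.1442%


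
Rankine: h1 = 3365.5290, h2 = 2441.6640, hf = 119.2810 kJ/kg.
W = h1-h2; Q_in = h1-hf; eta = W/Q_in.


W = 923.8650 kJ/kg
Q_in = 3246.2480 kJ/kg
eta = 0.2846 = 28.4595%

eta = 28.4595%


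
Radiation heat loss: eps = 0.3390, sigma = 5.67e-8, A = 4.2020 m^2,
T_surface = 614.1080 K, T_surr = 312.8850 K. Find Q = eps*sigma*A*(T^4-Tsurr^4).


T^4 = 1.4223e+11
Tsurr^4 = 9.5838e+09
Q = 0.3390 * 5.67e-8 * 4.2020 * 1.3264e+11 = 10713.2307 W

10713.2307 W


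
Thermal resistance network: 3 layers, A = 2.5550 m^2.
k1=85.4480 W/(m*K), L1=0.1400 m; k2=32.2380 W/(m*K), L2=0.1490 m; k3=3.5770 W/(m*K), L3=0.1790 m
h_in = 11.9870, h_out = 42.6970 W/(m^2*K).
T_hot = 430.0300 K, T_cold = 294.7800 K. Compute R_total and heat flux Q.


R_conv_in = 1/(11.9870*2.5550) = 0.0327
R_1 = 0.1400/(85.4480*2.5550) = 0.0006
R_2 = 0.1490/(32.2380*2.5550) = 0.0018
R_3 = 0.1790/(3.5770*2.5550) = 0.0196
R_conv_out = 1/(42.6970*2.5550) = 0.0092
R_total = 0.0639 K/W
Q = 135.2500 / 0.0639 = 2118.1155 W

R_total = 0.0639 K/W, Q = 2118.1155 W


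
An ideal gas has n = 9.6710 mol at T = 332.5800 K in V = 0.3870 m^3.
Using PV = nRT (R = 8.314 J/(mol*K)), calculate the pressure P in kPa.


P = nRT/V = 9.6710 * 8.314 * 332.5800 / 0.3870
= 26740.9931 / 0.3870 = 69098.1735 Pa = 69.0982 kPa

69.0982 kPa


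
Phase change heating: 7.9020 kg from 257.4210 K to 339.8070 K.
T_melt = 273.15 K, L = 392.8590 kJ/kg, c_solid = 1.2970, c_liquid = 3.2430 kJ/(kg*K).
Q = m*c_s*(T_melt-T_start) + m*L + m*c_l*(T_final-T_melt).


Q1 (sensible, solid) = 7.9020 * 1.2970 * 15.7290 = 161.2049 kJ
Q2 (latent) = 7.9020 * 392.8590 = 3104.3718 kJ
Q3 (sensible, liquid) = 7.9020 * 3.2430 * 66.6570 = 1708.1647 kJ
Q_total = 4973.7414 kJ

4973.7414 kJ


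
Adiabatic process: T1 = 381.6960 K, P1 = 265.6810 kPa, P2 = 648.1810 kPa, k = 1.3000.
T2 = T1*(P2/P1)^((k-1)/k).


(k-1)/k = 0.2308
(P2/P1)^exp = 1.2285
T2 = 381.6960 * 1.2285 = 468.9244 K

468.9244 K


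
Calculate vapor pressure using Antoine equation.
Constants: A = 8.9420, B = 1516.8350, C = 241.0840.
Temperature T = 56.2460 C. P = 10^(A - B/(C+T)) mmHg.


C+T = 297.3300
B/(C+T) = 5.1015
log10(P) = 8.9420 - 5.1015 = 3.8405
P = 10^3.8405 = 6925.9572 mmHg

6925.9572 mmHg


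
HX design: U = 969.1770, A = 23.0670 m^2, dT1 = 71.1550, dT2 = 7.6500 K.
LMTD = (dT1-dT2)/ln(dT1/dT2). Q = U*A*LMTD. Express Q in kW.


LMTD = 28.4756 K
Q = 969.1770 * 23.0670 * 28.4756 = 636600.6780 W = 636.6007 kW

636.6007 kW


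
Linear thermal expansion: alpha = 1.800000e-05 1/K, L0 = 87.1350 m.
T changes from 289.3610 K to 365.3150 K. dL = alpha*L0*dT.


dT = 75.9540 K
dL = 1.800000e-05 * 87.1350 * 75.9540 = 0.119129 m
L_final = 87.254129 m

dL = 0.119129 m


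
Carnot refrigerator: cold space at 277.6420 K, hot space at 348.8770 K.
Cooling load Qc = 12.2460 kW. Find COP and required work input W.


COP = 277.6420 / 71.2350 = 3.8976
W = 12.2460 / 3.8976 = 3.1420 kW

COP = 3.8976, W = 3.1420 kW


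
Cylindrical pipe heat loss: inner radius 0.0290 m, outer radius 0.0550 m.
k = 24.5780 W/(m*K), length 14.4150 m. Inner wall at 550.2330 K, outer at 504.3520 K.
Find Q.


dT = 45.8810 K
ln(ro/ri) = 0.6400
Q = 2*pi*24.5780*14.4150*45.8810 / 0.6400 = 159576.3797 W

159576.3797 W


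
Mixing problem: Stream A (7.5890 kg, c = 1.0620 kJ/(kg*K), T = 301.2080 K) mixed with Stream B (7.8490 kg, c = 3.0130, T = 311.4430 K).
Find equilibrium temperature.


num = 9792.9183
den = 31.7086
Tf = 308.8415 K

308.8415 K


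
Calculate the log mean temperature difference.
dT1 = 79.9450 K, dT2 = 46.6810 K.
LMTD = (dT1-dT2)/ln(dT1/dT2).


dT1/dT2 = 1.7126
ln(dT1/dT2) = 0.5380
LMTD = 33.2640 / 0.5380 = 61.8288 K

61.8288 K


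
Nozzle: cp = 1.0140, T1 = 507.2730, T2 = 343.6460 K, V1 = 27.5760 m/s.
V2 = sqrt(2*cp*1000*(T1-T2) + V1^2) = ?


dT = 163.6270 K
2*cp*1000*dT = 331835.5560
V1^2 = 760.4358
V2 = sqrt(332595.9918) = 576.7114 m/s

576.7114 m/s


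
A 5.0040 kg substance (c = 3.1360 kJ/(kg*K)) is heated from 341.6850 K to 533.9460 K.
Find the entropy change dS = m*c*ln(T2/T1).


T2/T1 = 1.5627
ln(T2/T1) = 0.4464
dS = 5.0040 * 3.1360 * 0.4464 = 7.0052 kJ/K

7.0052 kJ/K


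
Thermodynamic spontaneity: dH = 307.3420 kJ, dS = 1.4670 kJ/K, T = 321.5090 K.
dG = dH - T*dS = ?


T*dS = 321.5090 * 1.4670 = 471.6537 kJ
dG = 307.3420 - 471.6537 = -164.3117 kJ (spontaneous)

dG = -164.3117 kJ, spontaneous


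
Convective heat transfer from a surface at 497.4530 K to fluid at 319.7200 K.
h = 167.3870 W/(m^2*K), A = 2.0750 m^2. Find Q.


dT = 177.7330 K
Q = 167.3870 * 2.0750 * 177.7330 = 61731.6519 W

61731.6519 W


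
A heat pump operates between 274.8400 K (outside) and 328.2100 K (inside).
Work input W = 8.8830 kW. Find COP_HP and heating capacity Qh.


COP = 328.2100 / 53.3700 = 6.1497
Qh = 6.1497 * 8.8830 = 54.6279 kW

COP = 6.1497, Qh = 54.6279 kW


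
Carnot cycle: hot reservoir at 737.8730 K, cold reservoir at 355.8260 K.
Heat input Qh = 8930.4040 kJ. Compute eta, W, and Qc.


eta = 1 - 355.8260/737.8730 = 0.5178
W = 0.5178 * 8930.4040 = 4623.8771 kJ
Qc = 8930.4040 - 4623.8771 = 4306.5269 kJ

eta = 51.7768%, W = 4623.8771 kJ, Qc = 4306.5269 kJ


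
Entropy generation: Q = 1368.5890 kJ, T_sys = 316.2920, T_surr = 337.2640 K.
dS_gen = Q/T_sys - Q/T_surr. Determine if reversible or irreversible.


dS_sys = 1368.5890/316.2920 = 4.3270 kJ/K
dS_surr = -1368.5890/337.2640 = -4.0579 kJ/K
dS_gen = 4.3270 - 4.0579 = 0.2691 kJ/K (irreversible)

dS_gen = 0.2691 kJ/K, irreversible


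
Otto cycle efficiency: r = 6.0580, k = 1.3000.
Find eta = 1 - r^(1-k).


r^(k-1) = 1.7167
eta = 1 - 1/1.7167 = 0.4175 = 41.7493%

41.7493%


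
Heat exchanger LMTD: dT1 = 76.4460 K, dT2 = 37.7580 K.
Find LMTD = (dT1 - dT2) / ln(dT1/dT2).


dT1/dT2 = 2.0246
ln(dT1/dT2) = 0.7054
LMTD = 38.6880 / 0.7054 = 54.8465 K

54.8465 K


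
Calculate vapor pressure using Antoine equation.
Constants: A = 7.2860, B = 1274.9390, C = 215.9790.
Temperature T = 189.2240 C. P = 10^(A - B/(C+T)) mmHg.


C+T = 405.2030
B/(C+T) = 3.1464
log10(P) = 7.2860 - 3.1464 = 4.1396
P = 10^4.1396 = 13790.4857 mmHg

13790.4857 mmHg


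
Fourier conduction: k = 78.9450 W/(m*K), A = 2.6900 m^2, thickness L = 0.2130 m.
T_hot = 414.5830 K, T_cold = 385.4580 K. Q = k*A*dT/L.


dT = 29.1250 K
Q = 78.9450 * 2.6900 * 29.1250 / 0.2130 = 29037.7686 W

29037.7686 W


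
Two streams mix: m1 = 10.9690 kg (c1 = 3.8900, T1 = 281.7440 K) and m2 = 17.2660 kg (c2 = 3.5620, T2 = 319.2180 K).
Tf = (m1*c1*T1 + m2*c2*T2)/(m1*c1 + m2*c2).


num = 31654.2335
den = 104.1709
Tf = 303.8683 K

303.8683 K


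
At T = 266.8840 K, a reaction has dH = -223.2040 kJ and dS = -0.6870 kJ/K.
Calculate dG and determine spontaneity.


T*dS = 266.8840 * -0.6870 = -183.3493 kJ
dG = -223.2040 + 183.3493 = -39.8547 kJ (spontaneous)

dG = -39.8547 kJ, spontaneous


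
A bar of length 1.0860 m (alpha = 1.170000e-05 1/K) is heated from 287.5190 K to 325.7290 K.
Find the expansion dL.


dT = 38.2100 K
dL = 1.170000e-05 * 1.0860 * 38.2100 = 0.000486 m
L_final = 1.086486 m

dL = 0.000486 m


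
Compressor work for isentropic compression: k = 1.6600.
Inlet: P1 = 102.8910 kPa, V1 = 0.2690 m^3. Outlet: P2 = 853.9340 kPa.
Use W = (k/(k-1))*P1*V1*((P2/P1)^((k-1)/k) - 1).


(k-1)/k = 0.3976
(P2/P1)^exp = 2.3196
W = 2.5152 * 102.8910 * 0.2690 * (2.3196 - 1) = 91.8587 kJ

91.8587 kJ


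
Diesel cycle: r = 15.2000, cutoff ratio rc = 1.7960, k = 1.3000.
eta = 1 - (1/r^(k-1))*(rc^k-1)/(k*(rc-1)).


r^(k-1) = 2.2623
rc^k = 2.1409
eta = 0.5126 = 51.2649%

51.2649%


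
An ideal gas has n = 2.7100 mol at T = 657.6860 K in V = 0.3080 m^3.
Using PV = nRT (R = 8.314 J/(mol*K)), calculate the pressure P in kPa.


P = nRT/V = 2.7100 * 8.314 * 657.6860 / 0.3080
= 14818.2838 / 0.3080 = 48111.3111 Pa = 48.1113 kPa

48.1113 kPa


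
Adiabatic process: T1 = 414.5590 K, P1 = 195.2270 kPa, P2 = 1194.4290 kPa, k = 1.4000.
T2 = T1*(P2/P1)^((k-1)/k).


(k-1)/k = 0.2857
(P2/P1)^exp = 1.6778
T2 = 414.5590 * 1.6778 = 695.5607 K

695.5607 K


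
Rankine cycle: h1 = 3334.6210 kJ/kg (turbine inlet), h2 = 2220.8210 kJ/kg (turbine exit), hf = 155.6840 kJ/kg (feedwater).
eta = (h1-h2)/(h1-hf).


W = 1113.8000 kJ/kg
Q_in = 3178.9370 kJ/kg
eta = 0.3504 = 35.0369%

eta = 35.0369%


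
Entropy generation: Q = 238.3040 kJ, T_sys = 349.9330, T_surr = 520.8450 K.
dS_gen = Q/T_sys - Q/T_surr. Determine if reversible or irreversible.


dS_sys = 238.3040/349.9330 = 0.6810 kJ/K
dS_surr = -238.3040/520.8450 = -0.4575 kJ/K
dS_gen = 0.6810 - 0.4575 = 0.2235 kJ/K (irreversible)

dS_gen = 0.2235 kJ/K, irreversible


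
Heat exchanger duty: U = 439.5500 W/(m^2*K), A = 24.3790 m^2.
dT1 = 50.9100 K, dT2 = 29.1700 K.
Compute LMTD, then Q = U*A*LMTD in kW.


LMTD = 39.0362 K
Q = 439.5500 * 24.3790 * 39.0362 = 418303.9843 W = 418.3040 kW

418.3040 kW


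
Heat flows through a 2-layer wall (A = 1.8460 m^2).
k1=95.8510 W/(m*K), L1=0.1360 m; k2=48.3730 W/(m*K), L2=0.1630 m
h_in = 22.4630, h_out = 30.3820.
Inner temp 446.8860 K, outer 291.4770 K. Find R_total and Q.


R_conv_in = 1/(22.4630*1.8460) = 0.0241
R_1 = 0.1360/(95.8510*1.8460) = 0.0008
R_2 = 0.1630/(48.3730*1.8460) = 0.0018
R_conv_out = 1/(30.3820*1.8460) = 0.0178
R_total = 0.0445 K/W
Q = 155.4090 / 0.0445 = 3489.2196 W

R_total = 0.0445 K/W, Q = 3489.2196 W


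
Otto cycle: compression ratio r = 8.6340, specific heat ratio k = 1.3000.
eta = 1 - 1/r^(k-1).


r^(k-1) = 1.9093
eta = 1 - 1/1.9093 = 0.4762 = 47.6235%

47.6235%


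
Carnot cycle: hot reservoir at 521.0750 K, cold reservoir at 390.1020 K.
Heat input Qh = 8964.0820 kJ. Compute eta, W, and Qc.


eta = 1 - 390.1020/521.0750 = 0.2514
W = 0.2514 * 8964.0820 = 2253.1358 kJ
Qc = 8964.0820 - 2253.1358 = 6710.9462 kJ

eta = 25.1352%, W = 2253.1358 kJ, Qc = 6710.9462 kJ


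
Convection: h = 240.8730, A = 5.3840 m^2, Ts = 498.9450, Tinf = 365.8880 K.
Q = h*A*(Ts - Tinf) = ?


dT = 133.0570 K
Q = 240.8730 * 5.3840 * 133.0570 = 172556.3319 W

172556.3319 W


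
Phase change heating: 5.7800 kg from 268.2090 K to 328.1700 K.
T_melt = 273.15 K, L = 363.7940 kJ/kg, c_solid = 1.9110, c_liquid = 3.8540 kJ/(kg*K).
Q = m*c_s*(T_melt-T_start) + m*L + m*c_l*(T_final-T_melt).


Q1 (sensible, solid) = 5.7800 * 1.9110 * 4.9410 = 54.5762 kJ
Q2 (latent) = 5.7800 * 363.7940 = 2102.7293 kJ
Q3 (sensible, liquid) = 5.7800 * 3.8540 * 55.0200 = 1225.6321 kJ
Q_total = 3382.9377 kJ

3382.9377 kJ


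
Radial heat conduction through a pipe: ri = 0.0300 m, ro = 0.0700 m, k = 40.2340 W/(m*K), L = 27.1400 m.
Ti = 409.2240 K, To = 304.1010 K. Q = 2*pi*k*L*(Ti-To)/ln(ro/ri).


dT = 105.1230 K
ln(ro/ri) = 0.8473
Q = 2*pi*40.2340*27.1400*105.1230 / 0.8473 = 851225.3718 W

851225.3718 W


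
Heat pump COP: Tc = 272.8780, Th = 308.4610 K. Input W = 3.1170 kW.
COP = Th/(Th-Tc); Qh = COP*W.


COP = 308.4610 / 35.5830 = 8.6688
Qh = 8.6688 * 3.1170 = 27.0206 kW

COP = 8.6688, Qh = 27.0206 kW


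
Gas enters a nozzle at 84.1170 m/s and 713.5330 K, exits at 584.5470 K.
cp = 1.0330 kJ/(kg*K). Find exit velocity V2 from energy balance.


dT = 128.9860 K
2*cp*1000*dT = 266485.0760
V1^2 = 7075.6697
V2 = sqrt(273560.7457) = 523.0303 m/s

523.0303 m/s


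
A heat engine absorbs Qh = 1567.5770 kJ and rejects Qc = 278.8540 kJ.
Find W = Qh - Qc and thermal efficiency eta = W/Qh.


W = 1567.5770 - 278.8540 = 1288.7230 kJ
eta = 1288.7230 / 1567.5770 = 0.8221 = 82.2111%

W = 1288.7230 kJ, eta = 82.2111%


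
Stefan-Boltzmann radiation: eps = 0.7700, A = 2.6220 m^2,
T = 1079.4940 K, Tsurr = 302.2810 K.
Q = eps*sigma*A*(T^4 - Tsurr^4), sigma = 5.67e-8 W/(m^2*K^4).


T^4 = 1.3579e+12
Tsurr^4 = 8.3492e+09
Q = 0.7700 * 5.67e-8 * 2.6220 * 1.3496e+12 = 154493.0481 W

154493.0481 W


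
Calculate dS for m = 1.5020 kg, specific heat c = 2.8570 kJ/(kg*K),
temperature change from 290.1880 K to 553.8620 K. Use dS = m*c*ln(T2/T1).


T2/T1 = 1.9086
ln(T2/T1) = 0.6464
dS = 1.5020 * 2.8570 * 0.6464 = 2.7738 kJ/K

2.7738 kJ/K


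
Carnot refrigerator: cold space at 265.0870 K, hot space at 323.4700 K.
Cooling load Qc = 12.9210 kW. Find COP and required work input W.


COP = 265.0870 / 58.3830 = 4.5405
W = 12.9210 / 4.5405 = 2.8457 kW

COP = 4.5405, W = 2.8457 kW


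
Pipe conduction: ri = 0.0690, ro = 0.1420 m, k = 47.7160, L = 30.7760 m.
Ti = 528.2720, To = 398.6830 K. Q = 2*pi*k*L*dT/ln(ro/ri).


dT = 129.5890 K
ln(ro/ri) = 0.7217
Q = 2*pi*47.7160*30.7760*129.5890 / 0.7217 = 1656742.9718 W

1656742.9718 W


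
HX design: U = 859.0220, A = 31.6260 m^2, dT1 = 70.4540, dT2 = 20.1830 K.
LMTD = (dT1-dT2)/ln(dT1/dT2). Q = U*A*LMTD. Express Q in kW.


LMTD = 40.2130 K
Q = 859.0220 * 31.6260 * 40.2130 = 1092482.7806 W = 1092.4828 kW

1092.4828 kW


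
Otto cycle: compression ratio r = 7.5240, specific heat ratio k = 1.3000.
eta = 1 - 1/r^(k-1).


r^(k-1) = 1.8320
eta = 1 - 1/1.8320 = 0.4542 = 45.4160%

45.4160%


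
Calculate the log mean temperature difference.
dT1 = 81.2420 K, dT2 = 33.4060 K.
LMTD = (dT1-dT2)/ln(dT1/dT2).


dT1/dT2 = 2.4320
ln(dT1/dT2) = 0.8887
LMTD = 47.8360 / 0.8887 = 53.8271 K

53.8271 K


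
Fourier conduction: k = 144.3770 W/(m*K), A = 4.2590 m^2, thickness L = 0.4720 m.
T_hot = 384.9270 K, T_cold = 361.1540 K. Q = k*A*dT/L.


dT = 23.7730 K
Q = 144.3770 * 4.2590 * 23.7730 / 0.4720 = 30970.4592 W

30970.4592 W


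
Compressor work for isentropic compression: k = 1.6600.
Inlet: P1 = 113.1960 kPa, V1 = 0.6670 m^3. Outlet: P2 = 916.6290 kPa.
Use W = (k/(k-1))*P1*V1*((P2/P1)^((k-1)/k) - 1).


(k-1)/k = 0.3976
(P2/P1)^exp = 2.2970
W = 2.5152 * 113.1960 * 0.6670 * (2.2970 - 1) = 246.2933 kJ

246.2933 kJ


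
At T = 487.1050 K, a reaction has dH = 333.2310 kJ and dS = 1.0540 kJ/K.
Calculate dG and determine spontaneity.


T*dS = 487.1050 * 1.0540 = 513.4087 kJ
dG = 333.2310 - 513.4087 = -180.1777 kJ (spontaneous)

dG = -180.1777 kJ, spontaneous


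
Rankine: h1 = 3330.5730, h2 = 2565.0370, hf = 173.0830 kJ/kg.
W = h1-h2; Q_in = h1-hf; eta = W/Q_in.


W = 765.5360 kJ/kg
Q_in = 3157.4900 kJ/kg
eta = 0.2425 = 24.2451%

eta = 24.2451%


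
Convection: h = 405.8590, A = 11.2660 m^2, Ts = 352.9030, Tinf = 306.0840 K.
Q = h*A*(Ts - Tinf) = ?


dT = 46.8190 K
Q = 405.8590 * 11.2660 * 46.8190 = 214075.5465 W

214075.5465 W


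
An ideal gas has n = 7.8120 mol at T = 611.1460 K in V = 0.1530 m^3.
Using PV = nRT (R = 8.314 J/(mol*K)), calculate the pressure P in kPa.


P = nRT/V = 7.8120 * 8.314 * 611.1460 / 0.1530
= 39693.3020 / 0.1530 = 259433.3464 Pa = 259.4333 kPa

259.4333 kPa


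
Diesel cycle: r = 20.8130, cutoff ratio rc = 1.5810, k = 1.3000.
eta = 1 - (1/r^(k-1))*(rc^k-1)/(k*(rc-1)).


r^(k-1) = 2.4860
rc^k = 1.8139
eta = 0.5665 = 56.6542%

56.6542%


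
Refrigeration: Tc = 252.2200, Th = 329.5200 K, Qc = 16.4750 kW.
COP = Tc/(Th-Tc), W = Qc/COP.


COP = 252.2200 / 77.3000 = 3.2629
W = 16.4750 / 3.2629 = 5.0492 kW

COP = 3.2629, W = 5.0492 kW


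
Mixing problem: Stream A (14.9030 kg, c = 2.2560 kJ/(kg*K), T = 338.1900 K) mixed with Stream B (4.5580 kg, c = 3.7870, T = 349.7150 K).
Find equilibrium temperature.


num = 17406.8245
den = 50.8823
Tf = 342.0997 K

342.0997 K


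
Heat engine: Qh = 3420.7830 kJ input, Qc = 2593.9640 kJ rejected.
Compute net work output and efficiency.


W = 3420.7830 - 2593.9640 = 826.8190 kJ
eta = 826.8190 / 3420.7830 = 0.2417 = 24.1705%

W = 826.8190 kJ, eta = 24.1705%


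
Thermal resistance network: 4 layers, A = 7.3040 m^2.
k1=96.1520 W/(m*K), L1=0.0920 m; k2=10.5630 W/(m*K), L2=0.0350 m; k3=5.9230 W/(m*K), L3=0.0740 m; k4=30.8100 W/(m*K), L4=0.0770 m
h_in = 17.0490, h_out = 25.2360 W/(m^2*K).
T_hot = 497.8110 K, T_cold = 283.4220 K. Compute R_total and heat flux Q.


R_conv_in = 1/(17.0490*7.3040) = 0.0080
R_1 = 0.0920/(96.1520*7.3040) = 0.0001
R_2 = 0.0350/(10.5630*7.3040) = 0.0005
R_3 = 0.0740/(5.9230*7.3040) = 0.0017
R_4 = 0.0770/(30.8100*7.3040) = 0.0003
R_conv_out = 1/(25.2360*7.3040) = 0.0054
R_total = 0.0161 K/W
Q = 214.3890 / 0.0161 = 13321.8503 W

R_total = 0.0161 K/W, Q = 13321.8503 W


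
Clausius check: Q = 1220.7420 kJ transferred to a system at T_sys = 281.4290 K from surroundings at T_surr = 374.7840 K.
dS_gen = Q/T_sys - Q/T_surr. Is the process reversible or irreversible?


dS_sys = 1220.7420/281.4290 = 4.3377 kJ/K
dS_surr = -1220.7420/374.7840 = -3.2572 kJ/K
dS_gen = 4.3377 - 3.2572 = 1.0805 kJ/K (irreversible)

dS_gen = 1.0805 kJ/K, irreversible


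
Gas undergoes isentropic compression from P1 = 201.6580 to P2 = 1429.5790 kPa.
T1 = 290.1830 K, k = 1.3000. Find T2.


(k-1)/k = 0.2308
(P2/P1)^exp = 1.5714
T2 = 290.1830 * 1.5714 = 455.9976 K

455.9976 K


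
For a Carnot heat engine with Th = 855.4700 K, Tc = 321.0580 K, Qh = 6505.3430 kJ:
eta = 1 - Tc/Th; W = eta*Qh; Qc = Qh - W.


eta = 1 - 321.0580/855.4700 = 0.6247
W = 0.6247 * 6505.3430 = 4063.8869 kJ
Qc = 6505.3430 - 4063.8869 = 2441.4561 kJ

eta = 62.4700%, W = 4063.8869 kJ, Qc = 2441.4561 kJ


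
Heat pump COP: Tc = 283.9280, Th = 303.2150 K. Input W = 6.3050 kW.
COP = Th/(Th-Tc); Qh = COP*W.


COP = 303.2150 / 19.2870 = 15.7212
Qh = 15.7212 * 6.3050 = 99.1222 kW

COP = 15.7212, Qh = 99.1222 kW


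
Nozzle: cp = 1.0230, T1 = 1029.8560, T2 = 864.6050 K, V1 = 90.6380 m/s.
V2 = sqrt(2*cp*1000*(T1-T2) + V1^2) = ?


dT = 165.2510 K
2*cp*1000*dT = 338103.5460
V1^2 = 8215.2470
V2 = sqrt(346318.7930) = 588.4886 m/s

588.4886 m/s


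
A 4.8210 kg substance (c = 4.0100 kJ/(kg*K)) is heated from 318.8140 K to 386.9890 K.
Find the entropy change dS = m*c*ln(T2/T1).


T2/T1 = 1.2138
ln(T2/T1) = 0.1938
dS = 4.8210 * 4.0100 * 0.1938 = 3.7464 kJ/K

3.7464 kJ/K


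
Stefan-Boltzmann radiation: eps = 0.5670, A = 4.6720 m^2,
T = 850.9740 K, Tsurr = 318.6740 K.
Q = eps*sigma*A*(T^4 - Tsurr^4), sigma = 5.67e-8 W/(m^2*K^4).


T^4 = 5.2440e+11
Tsurr^4 = 1.0313e+10
Q = 0.5670 * 5.67e-8 * 4.6720 * 5.1409e+11 = 77216.1377 W

77216.1377 W


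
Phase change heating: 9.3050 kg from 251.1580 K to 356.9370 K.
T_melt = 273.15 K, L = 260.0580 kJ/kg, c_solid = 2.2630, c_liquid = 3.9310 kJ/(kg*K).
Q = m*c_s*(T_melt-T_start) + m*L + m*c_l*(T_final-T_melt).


Q1 (sensible, solid) = 9.3050 * 2.2630 * 21.9920 = 463.0903 kJ
Q2 (latent) = 9.3050 * 260.0580 = 2419.8397 kJ
Q3 (sensible, liquid) = 9.3050 * 3.9310 * 83.7870 = 3064.7571 kJ
Q_total = 5947.6871 kJ

5947.6871 kJ


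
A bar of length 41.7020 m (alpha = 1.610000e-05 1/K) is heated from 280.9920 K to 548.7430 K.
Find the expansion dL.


dT = 267.7510 K
dL = 1.610000e-05 * 41.7020 * 267.7510 = 0.179769 m
L_final = 41.881769 m

dL = 0.179769 m


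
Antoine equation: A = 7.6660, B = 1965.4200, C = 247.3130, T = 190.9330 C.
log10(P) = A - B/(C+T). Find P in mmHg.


C+T = 438.2460
B/(C+T) = 4.4847
log10(P) = 7.6660 - 4.4847 = 3.1813
P = 10^3.1813 = 1517.9538 mmHg

1517.9538 mmHg


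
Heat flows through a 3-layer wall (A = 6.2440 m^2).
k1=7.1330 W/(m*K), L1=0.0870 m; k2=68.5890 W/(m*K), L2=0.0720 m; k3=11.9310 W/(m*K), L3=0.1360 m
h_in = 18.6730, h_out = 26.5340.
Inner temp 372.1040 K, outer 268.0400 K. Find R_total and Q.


R_conv_in = 1/(18.6730*6.2440) = 0.0086
R_1 = 0.0870/(7.1330*6.2440) = 0.0020
R_2 = 0.0720/(68.5890*6.2440) = 0.0002
R_3 = 0.1360/(11.9310*6.2440) = 0.0018
R_conv_out = 1/(26.5340*6.2440) = 0.0060
R_total = 0.0186 K/W
Q = 104.0640 / 0.0186 = 5607.0149 W

R_total = 0.0186 K/W, Q = 5607.0149 W


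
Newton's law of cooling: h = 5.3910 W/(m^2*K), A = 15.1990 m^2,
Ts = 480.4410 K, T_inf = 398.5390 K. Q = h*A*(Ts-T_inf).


dT = 81.9020 K
Q = 5.3910 * 15.1990 * 81.9020 = 6710.8704 W

6710.8704 W


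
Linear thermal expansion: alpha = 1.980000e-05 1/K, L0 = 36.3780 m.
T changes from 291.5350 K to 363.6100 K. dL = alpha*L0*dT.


dT = 72.0750 K
dL = 1.980000e-05 * 36.3780 * 72.0750 = 0.051914 m
L_final = 36.429914 m

dL = 0.051914 m


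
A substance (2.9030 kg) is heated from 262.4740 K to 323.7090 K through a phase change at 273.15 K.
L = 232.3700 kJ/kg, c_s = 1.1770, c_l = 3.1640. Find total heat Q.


Q1 (sensible, solid) = 2.9030 * 1.1770 * 10.6760 = 36.4781 kJ
Q2 (latent) = 2.9030 * 232.3700 = 674.5701 kJ
Q3 (sensible, liquid) = 2.9030 * 3.1640 * 50.5590 = 464.3891 kJ
Q_total = 1175.4373 kJ

1175.4373 kJ


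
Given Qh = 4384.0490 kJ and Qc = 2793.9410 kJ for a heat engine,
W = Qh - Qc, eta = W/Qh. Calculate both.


W = 4384.0490 - 2793.9410 = 1590.1080 kJ
eta = 1590.1080 / 4384.0490 = 0.3627 = 36.2703%

W = 1590.1080 kJ, eta = 36.2703%


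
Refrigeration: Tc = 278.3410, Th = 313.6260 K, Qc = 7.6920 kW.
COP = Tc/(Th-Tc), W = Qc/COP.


COP = 278.3410 / 35.2850 = 7.8884
W = 7.6920 / 7.8884 = 0.9751 kW

COP = 7.8884, W = 0.9751 kW


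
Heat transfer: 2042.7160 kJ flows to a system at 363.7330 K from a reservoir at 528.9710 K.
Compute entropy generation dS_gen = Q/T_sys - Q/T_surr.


dS_sys = 2042.7160/363.7330 = 5.6160 kJ/K
dS_surr = -2042.7160/528.9710 = -3.8617 kJ/K
dS_gen = 5.6160 - 3.8617 = 1.7543 kJ/K (irreversible)

dS_gen = 1.7543 kJ/K, irreversible


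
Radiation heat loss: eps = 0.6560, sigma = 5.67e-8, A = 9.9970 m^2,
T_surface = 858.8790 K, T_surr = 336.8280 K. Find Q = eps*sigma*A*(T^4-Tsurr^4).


T^4 = 5.4416e+11
Tsurr^4 = 1.2872e+10
Q = 0.6560 * 5.67e-8 * 9.9970 * 5.3129e+11 = 197555.1125 W

197555.1125 W


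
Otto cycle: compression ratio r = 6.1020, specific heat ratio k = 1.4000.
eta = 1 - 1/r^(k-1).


r^(k-1) = 2.0615
eta = 1 - 1/2.0615 = 0.5149 = 51.4923%

51.4923%


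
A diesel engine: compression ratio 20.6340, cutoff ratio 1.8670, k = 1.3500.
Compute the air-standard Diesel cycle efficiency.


r^(k-1) = 2.8847
rc^k = 2.3230
eta = 0.6082 = 60.8172%

60.8172%


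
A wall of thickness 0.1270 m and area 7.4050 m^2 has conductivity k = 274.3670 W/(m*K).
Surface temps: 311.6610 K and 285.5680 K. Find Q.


dT = 26.0930 K
Q = 274.3670 * 7.4050 * 26.0930 / 0.1270 = 417423.8225 W

417423.8225 W


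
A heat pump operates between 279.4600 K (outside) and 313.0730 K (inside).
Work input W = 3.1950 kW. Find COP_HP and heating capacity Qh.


COP = 313.0730 / 33.6130 = 9.3140
Qh = 9.3140 * 3.1950 = 29.7584 kW

COP = 9.3140, Qh = 29.7584 kW


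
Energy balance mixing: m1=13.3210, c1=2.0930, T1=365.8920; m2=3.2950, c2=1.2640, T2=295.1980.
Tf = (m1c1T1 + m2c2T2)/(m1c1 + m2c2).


num = 11430.8453
den = 32.0457
Tf = 356.7041 K

356.7041 K


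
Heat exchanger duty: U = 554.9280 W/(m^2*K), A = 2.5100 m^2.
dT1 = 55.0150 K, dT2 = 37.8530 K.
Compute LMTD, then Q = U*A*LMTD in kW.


LMTD = 45.9005 K
Q = 554.9280 * 2.5100 * 45.9005 = 63933.4085 W = 63.9334 kW

63.9334 kW


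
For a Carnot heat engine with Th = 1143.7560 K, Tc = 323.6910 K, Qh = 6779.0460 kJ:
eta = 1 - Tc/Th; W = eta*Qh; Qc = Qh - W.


eta = 1 - 323.6910/1143.7560 = 0.7170
W = 0.7170 * 6779.0460 = 4860.5283 kJ
Qc = 6779.0460 - 4860.5283 = 1918.5177 kJ

eta = 71.6993%, W = 4860.5283 kJ, Qc = 1918.5177 kJ


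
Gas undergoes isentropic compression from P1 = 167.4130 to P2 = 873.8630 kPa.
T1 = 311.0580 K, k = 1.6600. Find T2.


(k-1)/k = 0.3976
(P2/P1)^exp = 1.9290
T2 = 311.0580 * 1.9290 = 600.0311 K

600.0311 K


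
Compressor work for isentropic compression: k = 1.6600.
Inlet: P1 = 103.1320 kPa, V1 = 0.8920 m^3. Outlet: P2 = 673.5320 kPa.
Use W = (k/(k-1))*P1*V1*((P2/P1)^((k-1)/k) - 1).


(k-1)/k = 0.3976
(P2/P1)^exp = 2.1087
W = 2.5152 * 103.1320 * 0.8920 * (2.1087 - 1) = 256.5373 kJ

256.5373 kJ


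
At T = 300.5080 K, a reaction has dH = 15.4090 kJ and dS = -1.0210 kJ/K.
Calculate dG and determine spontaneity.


T*dS = 300.5080 * -1.0210 = -306.8187 kJ
dG = 15.4090 + 306.8187 = 322.2277 kJ (non-spontaneous)

dG = 322.2277 kJ, non-spontaneous


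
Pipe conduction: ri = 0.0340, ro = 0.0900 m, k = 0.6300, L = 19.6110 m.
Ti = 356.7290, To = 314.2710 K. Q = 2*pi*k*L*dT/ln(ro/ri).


dT = 42.4580 K
ln(ro/ri) = 0.9734
Q = 2*pi*0.6300*19.6110*42.4580 / 0.9734 = 3385.8399 W

3385.8399 W


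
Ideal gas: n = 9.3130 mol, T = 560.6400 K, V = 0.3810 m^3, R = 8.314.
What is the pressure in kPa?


P = nRT/V = 9.3130 * 8.314 * 560.6400 / 0.3810
= 43409.3920 / 0.3810 = 113935.4121 Pa = 113.9354 kPa

113.9354 kPa


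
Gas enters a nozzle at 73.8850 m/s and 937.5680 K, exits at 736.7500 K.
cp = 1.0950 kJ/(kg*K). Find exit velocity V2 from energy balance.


dT = 200.8180 K
2*cp*1000*dT = 439791.4200
V1^2 = 5458.9932
V2 = sqrt(445250.4132) = 667.2709 m/s

667.2709 m/s


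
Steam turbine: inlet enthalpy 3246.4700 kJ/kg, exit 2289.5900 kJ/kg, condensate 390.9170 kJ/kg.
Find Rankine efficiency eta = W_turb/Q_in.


W = 956.8800 kJ/kg
Q_in = 2855.5530 kJ/kg
eta = 0.3351 = 33.5094%

eta = 33.5094%


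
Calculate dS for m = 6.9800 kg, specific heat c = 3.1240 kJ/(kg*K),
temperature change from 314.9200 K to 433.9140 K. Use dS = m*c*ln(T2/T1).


T2/T1 = 1.3779
ln(T2/T1) = 0.3205
dS = 6.9800 * 3.1240 * 0.3205 = 6.9893 kJ/K

6.9893 kJ/K


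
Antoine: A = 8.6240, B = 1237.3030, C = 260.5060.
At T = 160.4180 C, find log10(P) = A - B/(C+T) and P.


C+T = 420.9240
B/(C+T) = 2.9395
log10(P) = 8.6240 - 2.9395 = 5.6845
P = 10^5.6845 = 483623.4602 mmHg

483623.4602 mmHg


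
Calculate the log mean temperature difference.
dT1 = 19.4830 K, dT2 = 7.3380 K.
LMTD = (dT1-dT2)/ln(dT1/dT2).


dT1/dT2 = 2.6551
ln(dT1/dT2) = 0.9765
LMTD = 12.1450 / 0.9765 = 12.4376 K

12.4376 K


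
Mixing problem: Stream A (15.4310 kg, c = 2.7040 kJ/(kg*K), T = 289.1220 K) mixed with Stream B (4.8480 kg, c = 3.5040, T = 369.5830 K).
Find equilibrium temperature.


num = 18341.9893
den = 58.7128
Tf = 312.4018 K

312.4018 K


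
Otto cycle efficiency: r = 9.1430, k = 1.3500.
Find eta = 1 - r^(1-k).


r^(k-1) = 2.1696
eta = 1 - 1/2.1696 = 0.5391 = 53.9087%

53.9087%


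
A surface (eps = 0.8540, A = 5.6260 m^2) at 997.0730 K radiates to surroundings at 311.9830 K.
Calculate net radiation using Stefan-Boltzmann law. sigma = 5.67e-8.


T^4 = 9.8834e+11
Tsurr^4 = 9.4738e+09
Q = 0.8540 * 5.67e-8 * 5.6260 * 9.7887e+11 = 266664.6578 W

266664.6578 W


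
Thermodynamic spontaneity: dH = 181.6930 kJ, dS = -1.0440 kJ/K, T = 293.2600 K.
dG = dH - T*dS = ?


T*dS = 293.2600 * -1.0440 = -306.1634 kJ
dG = 181.6930 + 306.1634 = 487.8564 kJ (non-spontaneous)

dG = 487.8564 kJ, non-spontaneous


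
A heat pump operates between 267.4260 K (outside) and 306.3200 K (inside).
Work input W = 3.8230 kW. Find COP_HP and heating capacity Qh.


COP = 306.3200 / 38.8940 = 7.8758
Qh = 7.8758 * 3.8230 = 30.1090 kW

COP = 7.8758, Qh = 30.1090 kW


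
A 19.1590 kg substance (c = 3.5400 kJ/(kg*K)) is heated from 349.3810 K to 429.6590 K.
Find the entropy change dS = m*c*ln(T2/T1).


T2/T1 = 1.2298
ln(T2/T1) = 0.2068
dS = 19.1590 * 3.5400 * 0.2068 = 14.0277 kJ/K

14.0277 kJ/K


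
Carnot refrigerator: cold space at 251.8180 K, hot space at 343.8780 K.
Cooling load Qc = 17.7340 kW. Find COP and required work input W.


COP = 251.8180 / 92.0600 = 2.7354
W = 17.7340 / 2.7354 = 6.4832 kW

COP = 2.7354, W = 6.4832 kW


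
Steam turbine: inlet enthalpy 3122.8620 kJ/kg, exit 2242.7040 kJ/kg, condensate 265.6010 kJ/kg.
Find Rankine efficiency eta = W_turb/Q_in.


W = 880.1580 kJ/kg
Q_in = 2857.2610 kJ/kg
eta = 0.3080 = 30.8043%

eta = 30.8043%


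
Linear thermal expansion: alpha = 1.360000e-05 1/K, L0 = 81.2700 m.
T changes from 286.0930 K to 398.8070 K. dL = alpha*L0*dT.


dT = 112.7140 K
dL = 1.360000e-05 * 81.2700 * 112.7140 = 0.124580 m
L_final = 81.394580 m

dL = 0.124580 m


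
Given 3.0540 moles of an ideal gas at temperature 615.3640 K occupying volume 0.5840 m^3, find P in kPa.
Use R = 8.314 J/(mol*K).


P = nRT/V = 3.0540 * 8.314 * 615.3640 / 0.5840
= 15624.6802 / 0.5840 = 26754.5895 Pa = 26.7546 kPa

26.7546 kPa


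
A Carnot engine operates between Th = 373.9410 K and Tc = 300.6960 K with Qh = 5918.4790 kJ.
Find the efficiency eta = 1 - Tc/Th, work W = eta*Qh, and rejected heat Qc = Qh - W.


eta = 1 - 300.6960/373.9410 = 0.1959
W = 0.1959 * 5918.4790 = 1159.2711 kJ
Qc = 5918.4790 - 1159.2711 = 4759.2079 kJ

eta = 19.5873%, W = 1159.2711 kJ, Qc = 4759.2079 kJ


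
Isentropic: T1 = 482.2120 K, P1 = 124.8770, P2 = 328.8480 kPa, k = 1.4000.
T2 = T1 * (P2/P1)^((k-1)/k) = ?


(k-1)/k = 0.2857
(P2/P1)^exp = 1.3187
T2 = 482.2120 * 1.3187 = 635.8937 K

635.8937 K


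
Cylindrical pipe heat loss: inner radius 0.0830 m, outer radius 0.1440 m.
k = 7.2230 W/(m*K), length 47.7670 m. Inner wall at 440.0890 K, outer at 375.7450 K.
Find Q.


dT = 64.3440 K
ln(ro/ri) = 0.5510
Q = 2*pi*7.2230*47.7670*64.3440 / 0.5510 = 253164.8640 W

253164.8640 W


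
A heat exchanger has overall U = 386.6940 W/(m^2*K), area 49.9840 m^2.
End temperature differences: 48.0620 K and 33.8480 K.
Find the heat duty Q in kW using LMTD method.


LMTD = 40.5405 K
Q = 386.6940 * 49.9840 * 40.5405 = 783588.5156 W = 783.5885 kW

783.5885 kW


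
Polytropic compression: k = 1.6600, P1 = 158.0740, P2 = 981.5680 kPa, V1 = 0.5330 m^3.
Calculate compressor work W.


(k-1)/k = 0.3976
(P2/P1)^exp = 2.0669
W = 2.5152 * 158.0740 * 0.5330 * (2.0669 - 1) = 226.0804 kJ

226.0804 kJ


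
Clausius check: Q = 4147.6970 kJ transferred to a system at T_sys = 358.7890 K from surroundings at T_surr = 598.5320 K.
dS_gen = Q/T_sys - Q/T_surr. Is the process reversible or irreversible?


dS_sys = 4147.6970/358.7890 = 11.5603 kJ/K
dS_surr = -4147.6970/598.5320 = -6.9298 kJ/K
dS_gen = 11.5603 - 6.9298 = 4.6305 kJ/K (irreversible)

dS_gen = 4.6305 kJ/K, irreversible


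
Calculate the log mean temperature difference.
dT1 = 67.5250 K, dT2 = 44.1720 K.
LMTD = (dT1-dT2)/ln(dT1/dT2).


dT1/dT2 = 1.5287
ln(dT1/dT2) = 0.4244
LMTD = 23.3530 / 0.4244 = 55.0250 K

55.0250 K


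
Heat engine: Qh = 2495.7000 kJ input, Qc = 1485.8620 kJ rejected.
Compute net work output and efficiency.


W = 2495.7000 - 1485.8620 = 1009.8380 kJ
eta = 1009.8380 / 2495.7000 = 0.4046 = 40.4631%

W = 1009.8380 kJ, eta = 40.4631%


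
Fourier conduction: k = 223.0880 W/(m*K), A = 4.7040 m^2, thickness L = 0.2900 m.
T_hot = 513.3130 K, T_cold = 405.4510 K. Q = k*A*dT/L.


dT = 107.8620 K
Q = 223.0880 * 4.7040 * 107.8620 / 0.2900 = 390313.8786 W

390313.8786 W


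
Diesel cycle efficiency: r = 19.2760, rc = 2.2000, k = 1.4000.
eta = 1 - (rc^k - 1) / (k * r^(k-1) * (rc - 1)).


r^(k-1) = 3.2659
rc^k = 3.0157
eta = 0.6326 = 63.2620%

63.2620%


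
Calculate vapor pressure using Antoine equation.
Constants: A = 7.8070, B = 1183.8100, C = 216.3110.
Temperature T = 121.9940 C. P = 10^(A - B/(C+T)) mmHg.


C+T = 338.3050
B/(C+T) = 3.4992
log10(P) = 7.8070 - 3.4992 = 4.3078
P = 10^4.3078 = 20312.3957 mmHg

20312.3957 mmHg


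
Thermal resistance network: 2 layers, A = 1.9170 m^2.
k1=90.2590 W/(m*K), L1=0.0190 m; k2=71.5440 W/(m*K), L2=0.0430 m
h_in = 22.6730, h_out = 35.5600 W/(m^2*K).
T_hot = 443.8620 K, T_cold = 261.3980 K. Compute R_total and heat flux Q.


R_conv_in = 1/(22.6730*1.9170) = 0.0230
R_1 = 0.0190/(90.2590*1.9170) = 0.0001
R_2 = 0.0430/(71.5440*1.9170) = 0.0003
R_conv_out = 1/(35.5600*1.9170) = 0.0147
R_total = 0.0381 K/W
Q = 182.4640 / 0.0381 = 4789.0392 W

R_total = 0.0381 K/W, Q = 4789.0392 W


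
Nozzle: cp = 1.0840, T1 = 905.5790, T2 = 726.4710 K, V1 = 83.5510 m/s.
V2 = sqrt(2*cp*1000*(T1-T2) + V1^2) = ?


dT = 179.1080 K
2*cp*1000*dT = 388306.1440
V1^2 = 6980.7696
V2 = sqrt(395286.9136) = 628.7185 m/s

628.7185 m/s


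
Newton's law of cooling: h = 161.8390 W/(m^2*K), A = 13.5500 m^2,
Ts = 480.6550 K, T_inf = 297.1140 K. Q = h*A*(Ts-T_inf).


dT = 183.5410 K
Q = 161.8390 * 13.5500 * 183.5410 = 402490.4452 W

402490.4452 W


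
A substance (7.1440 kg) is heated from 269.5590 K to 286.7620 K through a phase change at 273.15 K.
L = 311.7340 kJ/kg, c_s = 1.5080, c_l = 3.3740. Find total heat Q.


Q1 (sensible, solid) = 7.1440 * 1.5080 * 3.5910 = 38.6864 kJ
Q2 (latent) = 7.1440 * 311.7340 = 2227.0277 kJ
Q3 (sensible, liquid) = 7.1440 * 3.3740 * 13.6120 = 328.1017 kJ
Q_total = 2593.8158 kJ

2593.8158 kJ


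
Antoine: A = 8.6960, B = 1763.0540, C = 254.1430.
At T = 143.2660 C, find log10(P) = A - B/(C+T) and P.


C+T = 397.4090
B/(C+T) = 4.4364
log10(P) = 8.6960 - 4.4364 = 4.2596
P = 10^4.2596 = 18181.4453 mmHg

18181.4453 mmHg


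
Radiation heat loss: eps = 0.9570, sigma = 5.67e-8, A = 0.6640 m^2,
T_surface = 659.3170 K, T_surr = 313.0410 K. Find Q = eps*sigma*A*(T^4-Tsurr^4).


T^4 = 1.8896e+11
Tsurr^4 = 9.6030e+09
Q = 0.9570 * 5.67e-8 * 0.6640 * 1.7936e+11 = 6462.3298 W

6462.3298 W


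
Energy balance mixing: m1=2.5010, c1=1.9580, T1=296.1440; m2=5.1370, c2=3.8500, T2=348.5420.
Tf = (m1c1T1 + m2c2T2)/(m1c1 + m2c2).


num = 8343.4767
den = 24.6744
Tf = 338.1429 K

338.1429 K


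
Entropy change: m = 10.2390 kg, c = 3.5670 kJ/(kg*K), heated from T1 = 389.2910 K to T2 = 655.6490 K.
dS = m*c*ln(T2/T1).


T2/T1 = 1.6842
ln(T2/T1) = 0.5213
dS = 10.2390 * 3.5670 * 0.5213 = 19.0391 kJ/K

19.0391 kJ/K


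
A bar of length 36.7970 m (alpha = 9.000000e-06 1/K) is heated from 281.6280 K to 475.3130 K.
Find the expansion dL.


dT = 193.6850 K
dL = 9.000000e-06 * 36.7970 * 193.6850 = 0.064143 m
L_final = 36.861143 m

dL = 0.064143 m


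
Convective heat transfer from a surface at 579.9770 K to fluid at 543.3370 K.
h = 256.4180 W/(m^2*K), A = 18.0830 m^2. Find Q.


dT = 36.6400 K
Q = 256.4180 * 18.0830 * 36.6400 = 169892.5973 W

169892.5973 W


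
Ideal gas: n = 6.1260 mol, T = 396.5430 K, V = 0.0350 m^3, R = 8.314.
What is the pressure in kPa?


P = nRT/V = 6.1260 * 8.314 * 396.5430 / 0.0350
= 20196.5552 / 0.0350 = 577044.4338 Pa = 577.0444 kPa

577.0444 kPa


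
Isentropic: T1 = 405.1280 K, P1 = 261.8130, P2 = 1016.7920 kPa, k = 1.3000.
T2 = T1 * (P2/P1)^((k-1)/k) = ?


(k-1)/k = 0.2308
(P2/P1)^exp = 1.3677
T2 = 405.1280 * 1.3677 = 554.0780 K

554.0780 K


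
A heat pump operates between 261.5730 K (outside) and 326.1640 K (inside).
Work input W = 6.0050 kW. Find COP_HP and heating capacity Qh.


COP = 326.1640 / 64.5910 = 5.0497
Qh = 5.0497 * 6.0050 = 30.3233 kW

COP = 5.0497, Qh = 30.3233 kW
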